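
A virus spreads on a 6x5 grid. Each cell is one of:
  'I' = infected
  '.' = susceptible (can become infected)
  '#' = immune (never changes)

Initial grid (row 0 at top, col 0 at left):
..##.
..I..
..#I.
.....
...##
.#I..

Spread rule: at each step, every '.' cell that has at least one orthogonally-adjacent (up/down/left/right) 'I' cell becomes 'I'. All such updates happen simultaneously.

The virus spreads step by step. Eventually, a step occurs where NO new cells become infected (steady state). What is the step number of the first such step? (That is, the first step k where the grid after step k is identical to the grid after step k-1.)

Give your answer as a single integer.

Step 0 (initial): 3 infected
Step 1: +6 new -> 9 infected
Step 2: +8 new -> 17 infected
Step 3: +5 new -> 22 infected
Step 4: +2 new -> 24 infected
Step 5: +0 new -> 24 infected

Answer: 5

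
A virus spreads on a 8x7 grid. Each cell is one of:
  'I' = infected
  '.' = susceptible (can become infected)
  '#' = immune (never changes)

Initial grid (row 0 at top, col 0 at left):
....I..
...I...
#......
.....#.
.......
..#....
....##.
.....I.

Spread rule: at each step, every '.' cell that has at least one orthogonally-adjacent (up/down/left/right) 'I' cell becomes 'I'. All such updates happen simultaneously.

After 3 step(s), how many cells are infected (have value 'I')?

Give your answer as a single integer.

Answer: 30

Derivation:
Step 0 (initial): 3 infected
Step 1: +7 new -> 10 infected
Step 2: +9 new -> 19 infected
Step 3: +11 new -> 30 infected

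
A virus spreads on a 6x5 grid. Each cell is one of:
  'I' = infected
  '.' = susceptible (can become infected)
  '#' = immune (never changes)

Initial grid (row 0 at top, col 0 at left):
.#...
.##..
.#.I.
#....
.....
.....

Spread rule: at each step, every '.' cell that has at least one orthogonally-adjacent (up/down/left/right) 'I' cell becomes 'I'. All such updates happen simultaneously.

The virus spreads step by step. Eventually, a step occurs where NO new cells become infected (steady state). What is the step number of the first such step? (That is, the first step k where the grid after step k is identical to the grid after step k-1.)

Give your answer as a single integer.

Answer: 7

Derivation:
Step 0 (initial): 1 infected
Step 1: +4 new -> 5 infected
Step 2: +5 new -> 10 infected
Step 3: +6 new -> 16 infected
Step 4: +3 new -> 19 infected
Step 5: +2 new -> 21 infected
Step 6: +1 new -> 22 infected
Step 7: +0 new -> 22 infected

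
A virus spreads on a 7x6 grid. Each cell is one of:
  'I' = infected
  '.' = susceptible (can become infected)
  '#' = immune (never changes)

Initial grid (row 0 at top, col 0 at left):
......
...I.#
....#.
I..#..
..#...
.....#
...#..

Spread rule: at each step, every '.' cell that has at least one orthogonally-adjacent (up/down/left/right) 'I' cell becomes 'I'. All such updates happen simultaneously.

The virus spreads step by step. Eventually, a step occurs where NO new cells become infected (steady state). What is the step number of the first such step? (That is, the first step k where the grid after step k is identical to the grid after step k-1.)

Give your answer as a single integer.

Answer: 11

Derivation:
Step 0 (initial): 2 infected
Step 1: +7 new -> 9 infected
Step 2: +9 new -> 18 infected
Step 3: +5 new -> 23 infected
Step 4: +2 new -> 25 infected
Step 5: +2 new -> 27 infected
Step 6: +2 new -> 29 infected
Step 7: +2 new -> 31 infected
Step 8: +3 new -> 34 infected
Step 9: +1 new -> 35 infected
Step 10: +1 new -> 36 infected
Step 11: +0 new -> 36 infected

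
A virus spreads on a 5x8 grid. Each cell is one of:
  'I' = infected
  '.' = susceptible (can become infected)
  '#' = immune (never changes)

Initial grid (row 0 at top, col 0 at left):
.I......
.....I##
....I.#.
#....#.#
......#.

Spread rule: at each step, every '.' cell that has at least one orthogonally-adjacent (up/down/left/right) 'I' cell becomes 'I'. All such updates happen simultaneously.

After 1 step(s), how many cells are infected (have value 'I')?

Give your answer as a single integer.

Step 0 (initial): 3 infected
Step 1: +8 new -> 11 infected

Answer: 11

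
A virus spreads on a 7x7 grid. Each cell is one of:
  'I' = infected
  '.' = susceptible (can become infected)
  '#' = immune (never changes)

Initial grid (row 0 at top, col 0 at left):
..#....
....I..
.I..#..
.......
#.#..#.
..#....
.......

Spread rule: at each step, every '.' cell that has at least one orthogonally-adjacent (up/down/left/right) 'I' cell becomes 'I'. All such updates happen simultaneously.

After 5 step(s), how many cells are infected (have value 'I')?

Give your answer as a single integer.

Answer: 36

Derivation:
Step 0 (initial): 2 infected
Step 1: +7 new -> 9 infected
Step 2: +11 new -> 20 infected
Step 3: +6 new -> 26 infected
Step 4: +5 new -> 31 infected
Step 5: +5 new -> 36 infected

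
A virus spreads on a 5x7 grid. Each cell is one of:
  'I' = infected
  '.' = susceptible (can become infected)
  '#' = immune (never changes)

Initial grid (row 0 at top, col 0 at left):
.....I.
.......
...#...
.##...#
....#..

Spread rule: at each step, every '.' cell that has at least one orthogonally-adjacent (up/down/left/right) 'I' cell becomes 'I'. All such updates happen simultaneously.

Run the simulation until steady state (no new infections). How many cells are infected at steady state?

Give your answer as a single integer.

Answer: 30

Derivation:
Step 0 (initial): 1 infected
Step 1: +3 new -> 4 infected
Step 2: +4 new -> 8 infected
Step 3: +5 new -> 13 infected
Step 4: +4 new -> 17 infected
Step 5: +5 new -> 22 infected
Step 6: +3 new -> 25 infected
Step 7: +2 new -> 27 infected
Step 8: +2 new -> 29 infected
Step 9: +1 new -> 30 infected
Step 10: +0 new -> 30 infected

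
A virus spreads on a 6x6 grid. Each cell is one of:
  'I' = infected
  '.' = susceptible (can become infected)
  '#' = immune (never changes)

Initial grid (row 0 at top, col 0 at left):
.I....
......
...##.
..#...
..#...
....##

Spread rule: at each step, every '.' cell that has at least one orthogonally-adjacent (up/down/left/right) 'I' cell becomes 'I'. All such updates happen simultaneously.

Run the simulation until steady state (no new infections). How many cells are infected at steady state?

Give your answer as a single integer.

Step 0 (initial): 1 infected
Step 1: +3 new -> 4 infected
Step 2: +4 new -> 8 infected
Step 3: +5 new -> 13 infected
Step 4: +4 new -> 17 infected
Step 5: +3 new -> 20 infected
Step 6: +3 new -> 23 infected
Step 7: +2 new -> 25 infected
Step 8: +3 new -> 28 infected
Step 9: +2 new -> 30 infected
Step 10: +0 new -> 30 infected

Answer: 30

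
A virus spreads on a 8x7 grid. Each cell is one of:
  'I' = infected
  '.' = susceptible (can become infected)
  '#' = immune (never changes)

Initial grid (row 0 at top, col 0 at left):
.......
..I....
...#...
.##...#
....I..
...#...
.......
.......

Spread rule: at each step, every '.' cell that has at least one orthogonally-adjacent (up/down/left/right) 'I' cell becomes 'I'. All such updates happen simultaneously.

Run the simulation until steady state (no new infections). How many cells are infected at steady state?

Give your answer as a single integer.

Step 0 (initial): 2 infected
Step 1: +8 new -> 10 infected
Step 2: +12 new -> 22 infected
Step 3: +11 new -> 33 infected
Step 4: +10 new -> 43 infected
Step 5: +5 new -> 48 infected
Step 6: +2 new -> 50 infected
Step 7: +1 new -> 51 infected
Step 8: +0 new -> 51 infected

Answer: 51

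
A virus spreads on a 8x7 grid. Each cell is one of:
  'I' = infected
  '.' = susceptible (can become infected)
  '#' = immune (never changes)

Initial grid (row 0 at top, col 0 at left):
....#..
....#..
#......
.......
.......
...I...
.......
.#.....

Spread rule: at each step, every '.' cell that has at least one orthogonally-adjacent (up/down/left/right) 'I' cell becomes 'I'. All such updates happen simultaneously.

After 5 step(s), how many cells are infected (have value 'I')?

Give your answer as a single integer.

Answer: 42

Derivation:
Step 0 (initial): 1 infected
Step 1: +4 new -> 5 infected
Step 2: +8 new -> 13 infected
Step 3: +11 new -> 24 infected
Step 4: +10 new -> 34 infected
Step 5: +8 new -> 42 infected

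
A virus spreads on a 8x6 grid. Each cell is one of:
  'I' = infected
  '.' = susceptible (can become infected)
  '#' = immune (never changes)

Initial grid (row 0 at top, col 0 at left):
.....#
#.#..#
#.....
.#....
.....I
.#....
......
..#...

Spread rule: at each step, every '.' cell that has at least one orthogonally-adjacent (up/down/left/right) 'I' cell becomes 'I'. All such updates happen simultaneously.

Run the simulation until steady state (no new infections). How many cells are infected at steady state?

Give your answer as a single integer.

Step 0 (initial): 1 infected
Step 1: +3 new -> 4 infected
Step 2: +5 new -> 9 infected
Step 3: +6 new -> 15 infected
Step 4: +7 new -> 22 infected
Step 5: +6 new -> 28 infected
Step 6: +5 new -> 33 infected
Step 7: +4 new -> 37 infected
Step 8: +2 new -> 39 infected
Step 9: +1 new -> 40 infected
Step 10: +0 new -> 40 infected

Answer: 40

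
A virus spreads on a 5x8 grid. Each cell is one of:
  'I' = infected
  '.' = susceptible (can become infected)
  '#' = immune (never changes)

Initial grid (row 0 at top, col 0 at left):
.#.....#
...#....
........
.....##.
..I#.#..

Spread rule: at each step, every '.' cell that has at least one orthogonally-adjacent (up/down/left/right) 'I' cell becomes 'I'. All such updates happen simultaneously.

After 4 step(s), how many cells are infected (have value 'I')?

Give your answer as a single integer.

Step 0 (initial): 1 infected
Step 1: +2 new -> 3 infected
Step 2: +4 new -> 7 infected
Step 3: +5 new -> 12 infected
Step 4: +5 new -> 17 infected

Answer: 17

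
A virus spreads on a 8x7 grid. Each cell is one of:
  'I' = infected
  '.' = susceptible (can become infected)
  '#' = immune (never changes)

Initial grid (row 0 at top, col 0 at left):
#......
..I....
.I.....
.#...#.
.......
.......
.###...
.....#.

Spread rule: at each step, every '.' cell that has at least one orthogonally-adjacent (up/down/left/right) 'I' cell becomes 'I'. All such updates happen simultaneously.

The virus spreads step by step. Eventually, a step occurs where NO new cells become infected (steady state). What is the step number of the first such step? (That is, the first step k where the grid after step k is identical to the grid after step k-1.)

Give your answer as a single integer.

Answer: 11

Derivation:
Step 0 (initial): 2 infected
Step 1: +5 new -> 7 infected
Step 2: +7 new -> 14 infected
Step 3: +6 new -> 20 infected
Step 4: +8 new -> 28 infected
Step 5: +6 new -> 34 infected
Step 6: +4 new -> 38 infected
Step 7: +4 new -> 42 infected
Step 8: +4 new -> 46 infected
Step 9: +2 new -> 48 infected
Step 10: +1 new -> 49 infected
Step 11: +0 new -> 49 infected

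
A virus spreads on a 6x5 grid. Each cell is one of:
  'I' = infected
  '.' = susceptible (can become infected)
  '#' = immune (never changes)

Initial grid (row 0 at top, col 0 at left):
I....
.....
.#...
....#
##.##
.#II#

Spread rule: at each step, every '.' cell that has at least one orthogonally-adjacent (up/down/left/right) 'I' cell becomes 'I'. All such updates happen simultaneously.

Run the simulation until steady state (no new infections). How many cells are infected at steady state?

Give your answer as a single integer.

Answer: 21

Derivation:
Step 0 (initial): 3 infected
Step 1: +3 new -> 6 infected
Step 2: +4 new -> 10 infected
Step 3: +6 new -> 16 infected
Step 4: +3 new -> 19 infected
Step 5: +2 new -> 21 infected
Step 6: +0 new -> 21 infected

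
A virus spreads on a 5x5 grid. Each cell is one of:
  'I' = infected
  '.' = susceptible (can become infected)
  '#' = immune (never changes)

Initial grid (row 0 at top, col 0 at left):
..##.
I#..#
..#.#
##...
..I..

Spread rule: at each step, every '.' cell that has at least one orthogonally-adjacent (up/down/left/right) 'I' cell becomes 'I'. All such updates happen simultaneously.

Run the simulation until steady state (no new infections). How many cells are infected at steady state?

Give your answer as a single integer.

Answer: 16

Derivation:
Step 0 (initial): 2 infected
Step 1: +5 new -> 7 infected
Step 2: +5 new -> 12 infected
Step 3: +2 new -> 14 infected
Step 4: +1 new -> 15 infected
Step 5: +1 new -> 16 infected
Step 6: +0 new -> 16 infected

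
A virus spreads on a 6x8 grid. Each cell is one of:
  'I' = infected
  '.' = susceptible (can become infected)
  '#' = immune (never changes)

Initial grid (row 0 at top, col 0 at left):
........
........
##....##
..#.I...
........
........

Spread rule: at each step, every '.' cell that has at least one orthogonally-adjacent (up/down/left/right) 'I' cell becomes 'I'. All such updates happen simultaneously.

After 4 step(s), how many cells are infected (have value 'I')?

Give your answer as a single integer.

Answer: 29

Derivation:
Step 0 (initial): 1 infected
Step 1: +4 new -> 5 infected
Step 2: +7 new -> 12 infected
Step 3: +9 new -> 21 infected
Step 4: +8 new -> 29 infected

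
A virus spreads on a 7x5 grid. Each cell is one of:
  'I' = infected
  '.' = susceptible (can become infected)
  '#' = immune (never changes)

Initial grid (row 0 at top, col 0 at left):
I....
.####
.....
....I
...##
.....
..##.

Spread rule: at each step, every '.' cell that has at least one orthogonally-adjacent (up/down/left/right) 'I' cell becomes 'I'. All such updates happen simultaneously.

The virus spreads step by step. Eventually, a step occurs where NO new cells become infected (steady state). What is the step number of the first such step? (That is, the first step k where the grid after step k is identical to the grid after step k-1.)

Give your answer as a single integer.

Step 0 (initial): 2 infected
Step 1: +4 new -> 6 infected
Step 2: +4 new -> 10 infected
Step 3: +6 new -> 16 infected
Step 4: +4 new -> 20 infected
Step 5: +3 new -> 23 infected
Step 6: +3 new -> 26 infected
Step 7: +1 new -> 27 infected
Step 8: +0 new -> 27 infected

Answer: 8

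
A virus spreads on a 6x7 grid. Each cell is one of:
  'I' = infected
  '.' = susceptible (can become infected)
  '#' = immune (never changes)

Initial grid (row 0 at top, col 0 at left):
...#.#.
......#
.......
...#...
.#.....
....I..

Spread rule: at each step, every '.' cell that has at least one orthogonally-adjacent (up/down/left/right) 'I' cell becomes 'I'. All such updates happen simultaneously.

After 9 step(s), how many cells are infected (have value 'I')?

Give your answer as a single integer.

Answer: 36

Derivation:
Step 0 (initial): 1 infected
Step 1: +3 new -> 4 infected
Step 2: +5 new -> 9 infected
Step 3: +5 new -> 14 infected
Step 4: +6 new -> 20 infected
Step 5: +7 new -> 27 infected
Step 6: +3 new -> 30 infected
Step 7: +3 new -> 33 infected
Step 8: +2 new -> 35 infected
Step 9: +1 new -> 36 infected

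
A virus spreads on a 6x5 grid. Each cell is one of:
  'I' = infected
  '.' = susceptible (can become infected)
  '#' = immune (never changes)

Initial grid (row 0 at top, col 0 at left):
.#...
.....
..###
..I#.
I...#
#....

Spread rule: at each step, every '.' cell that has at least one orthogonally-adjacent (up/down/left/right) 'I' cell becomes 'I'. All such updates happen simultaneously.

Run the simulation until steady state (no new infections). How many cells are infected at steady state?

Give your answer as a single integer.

Answer: 22

Derivation:
Step 0 (initial): 2 infected
Step 1: +4 new -> 6 infected
Step 2: +5 new -> 11 infected
Step 3: +3 new -> 14 infected
Step 4: +3 new -> 17 infected
Step 5: +2 new -> 19 infected
Step 6: +2 new -> 21 infected
Step 7: +1 new -> 22 infected
Step 8: +0 new -> 22 infected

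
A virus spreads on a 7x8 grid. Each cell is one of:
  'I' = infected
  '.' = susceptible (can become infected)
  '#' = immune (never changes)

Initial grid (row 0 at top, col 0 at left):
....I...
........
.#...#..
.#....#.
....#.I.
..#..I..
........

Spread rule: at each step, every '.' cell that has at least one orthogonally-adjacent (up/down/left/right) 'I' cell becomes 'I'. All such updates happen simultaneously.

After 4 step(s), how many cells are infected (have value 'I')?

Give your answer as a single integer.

Step 0 (initial): 3 infected
Step 1: +8 new -> 11 infected
Step 2: +11 new -> 22 infected
Step 3: +10 new -> 32 infected
Step 4: +8 new -> 40 infected

Answer: 40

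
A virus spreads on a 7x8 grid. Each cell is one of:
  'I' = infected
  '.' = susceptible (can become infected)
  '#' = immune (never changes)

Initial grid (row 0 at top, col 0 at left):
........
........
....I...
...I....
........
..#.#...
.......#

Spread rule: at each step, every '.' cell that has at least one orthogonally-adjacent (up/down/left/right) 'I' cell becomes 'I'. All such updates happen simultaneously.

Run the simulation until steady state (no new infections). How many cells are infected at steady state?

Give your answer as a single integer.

Step 0 (initial): 2 infected
Step 1: +6 new -> 8 infected
Step 2: +10 new -> 18 infected
Step 3: +11 new -> 29 infected
Step 4: +12 new -> 41 infected
Step 5: +8 new -> 49 infected
Step 6: +4 new -> 53 infected
Step 7: +0 new -> 53 infected

Answer: 53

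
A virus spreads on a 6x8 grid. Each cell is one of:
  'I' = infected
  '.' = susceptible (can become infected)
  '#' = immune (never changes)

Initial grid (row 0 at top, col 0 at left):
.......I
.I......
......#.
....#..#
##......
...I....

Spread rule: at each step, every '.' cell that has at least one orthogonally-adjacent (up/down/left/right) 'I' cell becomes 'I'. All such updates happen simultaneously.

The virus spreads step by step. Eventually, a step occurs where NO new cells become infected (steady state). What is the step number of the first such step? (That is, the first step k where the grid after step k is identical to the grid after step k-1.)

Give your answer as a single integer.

Step 0 (initial): 3 infected
Step 1: +9 new -> 12 infected
Step 2: +14 new -> 26 infected
Step 3: +10 new -> 36 infected
Step 4: +5 new -> 41 infected
Step 5: +2 new -> 43 infected
Step 6: +0 new -> 43 infected

Answer: 6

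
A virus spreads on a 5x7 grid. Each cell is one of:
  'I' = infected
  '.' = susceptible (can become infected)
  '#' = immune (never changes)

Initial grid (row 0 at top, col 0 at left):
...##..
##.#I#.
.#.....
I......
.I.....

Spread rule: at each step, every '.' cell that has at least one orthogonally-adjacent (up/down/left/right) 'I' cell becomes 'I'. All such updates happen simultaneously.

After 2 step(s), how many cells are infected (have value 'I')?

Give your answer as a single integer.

Step 0 (initial): 3 infected
Step 1: +5 new -> 8 infected
Step 2: +5 new -> 13 infected

Answer: 13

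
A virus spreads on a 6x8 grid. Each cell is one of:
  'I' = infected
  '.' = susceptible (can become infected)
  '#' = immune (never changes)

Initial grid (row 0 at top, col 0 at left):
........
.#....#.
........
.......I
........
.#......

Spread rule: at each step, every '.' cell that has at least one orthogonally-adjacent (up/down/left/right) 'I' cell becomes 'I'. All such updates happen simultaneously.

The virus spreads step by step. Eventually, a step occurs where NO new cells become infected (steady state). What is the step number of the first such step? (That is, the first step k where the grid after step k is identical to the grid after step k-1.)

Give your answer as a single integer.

Answer: 11

Derivation:
Step 0 (initial): 1 infected
Step 1: +3 new -> 4 infected
Step 2: +5 new -> 9 infected
Step 3: +5 new -> 14 infected
Step 4: +6 new -> 20 infected
Step 5: +6 new -> 26 infected
Step 6: +6 new -> 32 infected
Step 7: +6 new -> 38 infected
Step 8: +3 new -> 41 infected
Step 9: +3 new -> 44 infected
Step 10: +1 new -> 45 infected
Step 11: +0 new -> 45 infected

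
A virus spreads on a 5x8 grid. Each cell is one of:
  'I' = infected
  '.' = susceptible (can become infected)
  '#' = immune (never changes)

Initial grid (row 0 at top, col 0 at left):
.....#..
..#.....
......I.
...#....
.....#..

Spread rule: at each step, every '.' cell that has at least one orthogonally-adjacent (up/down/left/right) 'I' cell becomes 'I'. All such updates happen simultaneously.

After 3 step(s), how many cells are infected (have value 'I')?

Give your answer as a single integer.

Step 0 (initial): 1 infected
Step 1: +4 new -> 5 infected
Step 2: +7 new -> 12 infected
Step 3: +5 new -> 17 infected

Answer: 17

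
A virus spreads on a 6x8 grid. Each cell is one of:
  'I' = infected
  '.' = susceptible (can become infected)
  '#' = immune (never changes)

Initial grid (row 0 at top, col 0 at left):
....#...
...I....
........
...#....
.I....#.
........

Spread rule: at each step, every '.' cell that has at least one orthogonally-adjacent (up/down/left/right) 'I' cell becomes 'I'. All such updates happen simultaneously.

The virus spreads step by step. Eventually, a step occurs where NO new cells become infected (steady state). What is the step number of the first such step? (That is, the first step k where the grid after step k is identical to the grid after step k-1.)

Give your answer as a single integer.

Step 0 (initial): 2 infected
Step 1: +8 new -> 10 infected
Step 2: +11 new -> 21 infected
Step 3: +9 new -> 30 infected
Step 4: +7 new -> 37 infected
Step 5: +4 new -> 41 infected
Step 6: +2 new -> 43 infected
Step 7: +2 new -> 45 infected
Step 8: +0 new -> 45 infected

Answer: 8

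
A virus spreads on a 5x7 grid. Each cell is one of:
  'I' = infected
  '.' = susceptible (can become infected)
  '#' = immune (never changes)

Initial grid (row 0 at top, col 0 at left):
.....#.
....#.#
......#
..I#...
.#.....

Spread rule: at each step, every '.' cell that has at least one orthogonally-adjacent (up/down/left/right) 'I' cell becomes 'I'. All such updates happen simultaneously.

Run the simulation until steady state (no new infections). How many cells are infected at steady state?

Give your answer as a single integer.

Step 0 (initial): 1 infected
Step 1: +3 new -> 4 infected
Step 2: +5 new -> 9 infected
Step 3: +7 new -> 16 infected
Step 4: +6 new -> 22 infected
Step 5: +5 new -> 27 infected
Step 6: +1 new -> 28 infected
Step 7: +0 new -> 28 infected

Answer: 28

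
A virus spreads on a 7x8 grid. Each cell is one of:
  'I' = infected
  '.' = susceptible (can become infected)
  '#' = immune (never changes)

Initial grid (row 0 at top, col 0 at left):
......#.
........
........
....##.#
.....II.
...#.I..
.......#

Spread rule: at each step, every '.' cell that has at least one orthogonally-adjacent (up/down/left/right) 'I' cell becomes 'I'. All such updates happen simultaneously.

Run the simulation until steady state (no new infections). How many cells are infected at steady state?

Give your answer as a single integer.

Step 0 (initial): 3 infected
Step 1: +6 new -> 9 infected
Step 2: +5 new -> 14 infected
Step 3: +6 new -> 20 infected
Step 4: +8 new -> 28 infected
Step 5: +9 new -> 37 infected
Step 6: +7 new -> 44 infected
Step 7: +3 new -> 47 infected
Step 8: +2 new -> 49 infected
Step 9: +1 new -> 50 infected
Step 10: +0 new -> 50 infected

Answer: 50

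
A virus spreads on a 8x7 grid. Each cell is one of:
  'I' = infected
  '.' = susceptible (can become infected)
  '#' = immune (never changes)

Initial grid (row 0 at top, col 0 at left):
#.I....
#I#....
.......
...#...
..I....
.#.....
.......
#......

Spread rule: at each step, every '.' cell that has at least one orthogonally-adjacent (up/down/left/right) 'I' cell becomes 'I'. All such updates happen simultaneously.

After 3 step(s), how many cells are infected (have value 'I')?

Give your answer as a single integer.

Step 0 (initial): 3 infected
Step 1: +7 new -> 10 infected
Step 2: +9 new -> 19 infected
Step 3: +11 new -> 30 infected

Answer: 30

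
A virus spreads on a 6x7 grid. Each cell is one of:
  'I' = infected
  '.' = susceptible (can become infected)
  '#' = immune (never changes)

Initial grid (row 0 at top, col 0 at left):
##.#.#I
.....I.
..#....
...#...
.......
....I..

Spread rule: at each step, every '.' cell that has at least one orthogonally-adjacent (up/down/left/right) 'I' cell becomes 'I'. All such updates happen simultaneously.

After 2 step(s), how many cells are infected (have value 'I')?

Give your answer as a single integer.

Answer: 19

Derivation:
Step 0 (initial): 3 infected
Step 1: +6 new -> 9 infected
Step 2: +10 new -> 19 infected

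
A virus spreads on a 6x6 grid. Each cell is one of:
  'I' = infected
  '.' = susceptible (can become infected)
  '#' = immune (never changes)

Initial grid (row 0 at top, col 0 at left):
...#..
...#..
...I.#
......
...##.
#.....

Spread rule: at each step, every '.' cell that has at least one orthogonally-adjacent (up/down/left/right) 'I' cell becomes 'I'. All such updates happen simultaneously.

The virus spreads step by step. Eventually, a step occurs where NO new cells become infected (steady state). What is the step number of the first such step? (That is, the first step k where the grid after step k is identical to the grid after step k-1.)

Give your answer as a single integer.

Answer: 7

Derivation:
Step 0 (initial): 1 infected
Step 1: +3 new -> 4 infected
Step 2: +5 new -> 9 infected
Step 3: +8 new -> 17 infected
Step 4: +7 new -> 24 infected
Step 5: +5 new -> 29 infected
Step 6: +1 new -> 30 infected
Step 7: +0 new -> 30 infected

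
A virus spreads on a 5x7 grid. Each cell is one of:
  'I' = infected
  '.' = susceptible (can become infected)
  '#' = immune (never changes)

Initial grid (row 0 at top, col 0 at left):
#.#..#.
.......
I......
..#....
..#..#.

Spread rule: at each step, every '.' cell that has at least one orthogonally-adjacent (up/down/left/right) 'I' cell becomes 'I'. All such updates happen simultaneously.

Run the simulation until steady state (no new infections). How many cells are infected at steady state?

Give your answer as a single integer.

Answer: 29

Derivation:
Step 0 (initial): 1 infected
Step 1: +3 new -> 4 infected
Step 2: +4 new -> 8 infected
Step 3: +4 new -> 12 infected
Step 4: +3 new -> 15 infected
Step 5: +5 new -> 20 infected
Step 6: +5 new -> 25 infected
Step 7: +2 new -> 27 infected
Step 8: +2 new -> 29 infected
Step 9: +0 new -> 29 infected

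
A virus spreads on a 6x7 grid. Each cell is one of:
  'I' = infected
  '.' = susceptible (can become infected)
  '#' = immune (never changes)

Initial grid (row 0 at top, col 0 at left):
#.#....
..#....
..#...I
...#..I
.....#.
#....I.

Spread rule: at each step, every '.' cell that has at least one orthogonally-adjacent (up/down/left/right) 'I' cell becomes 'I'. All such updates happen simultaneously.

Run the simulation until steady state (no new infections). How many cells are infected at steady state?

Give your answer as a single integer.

Step 0 (initial): 3 infected
Step 1: +6 new -> 9 infected
Step 2: +6 new -> 15 infected
Step 3: +5 new -> 20 infected
Step 4: +4 new -> 24 infected
Step 5: +3 new -> 27 infected
Step 6: +2 new -> 29 infected
Step 7: +2 new -> 31 infected
Step 8: +2 new -> 33 infected
Step 9: +2 new -> 35 infected
Step 10: +0 new -> 35 infected

Answer: 35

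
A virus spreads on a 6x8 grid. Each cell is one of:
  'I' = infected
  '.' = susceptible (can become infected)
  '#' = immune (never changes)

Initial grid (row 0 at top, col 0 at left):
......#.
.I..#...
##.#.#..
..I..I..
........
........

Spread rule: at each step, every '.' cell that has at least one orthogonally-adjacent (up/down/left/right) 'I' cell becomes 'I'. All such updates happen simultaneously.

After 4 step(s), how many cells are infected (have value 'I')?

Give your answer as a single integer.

Answer: 40

Derivation:
Step 0 (initial): 3 infected
Step 1: +10 new -> 13 infected
Step 2: +13 new -> 26 infected
Step 3: +9 new -> 35 infected
Step 4: +5 new -> 40 infected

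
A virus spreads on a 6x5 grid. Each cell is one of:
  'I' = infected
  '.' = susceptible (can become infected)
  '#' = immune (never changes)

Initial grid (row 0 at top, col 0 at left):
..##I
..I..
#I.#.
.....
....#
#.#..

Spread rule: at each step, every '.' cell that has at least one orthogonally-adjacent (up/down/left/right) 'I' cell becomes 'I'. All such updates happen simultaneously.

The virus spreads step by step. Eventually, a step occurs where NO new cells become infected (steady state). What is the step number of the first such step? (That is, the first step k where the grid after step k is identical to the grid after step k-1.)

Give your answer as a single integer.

Answer: 7

Derivation:
Step 0 (initial): 3 infected
Step 1: +5 new -> 8 infected
Step 2: +6 new -> 14 infected
Step 3: +6 new -> 20 infected
Step 4: +1 new -> 21 infected
Step 5: +1 new -> 22 infected
Step 6: +1 new -> 23 infected
Step 7: +0 new -> 23 infected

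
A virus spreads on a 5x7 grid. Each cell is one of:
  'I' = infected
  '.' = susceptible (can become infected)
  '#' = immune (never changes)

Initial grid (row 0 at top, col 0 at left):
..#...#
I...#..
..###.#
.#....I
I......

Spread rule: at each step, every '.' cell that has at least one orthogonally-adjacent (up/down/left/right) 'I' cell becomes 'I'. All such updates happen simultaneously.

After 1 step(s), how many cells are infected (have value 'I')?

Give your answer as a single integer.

Step 0 (initial): 3 infected
Step 1: +7 new -> 10 infected

Answer: 10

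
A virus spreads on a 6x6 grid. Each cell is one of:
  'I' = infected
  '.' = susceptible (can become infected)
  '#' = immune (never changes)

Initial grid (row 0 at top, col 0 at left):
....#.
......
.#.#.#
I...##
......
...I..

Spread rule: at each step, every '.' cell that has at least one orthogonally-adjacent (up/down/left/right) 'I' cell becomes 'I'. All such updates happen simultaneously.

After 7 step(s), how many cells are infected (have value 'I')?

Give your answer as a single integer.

Answer: 29

Derivation:
Step 0 (initial): 2 infected
Step 1: +6 new -> 8 infected
Step 2: +9 new -> 17 infected
Step 3: +4 new -> 21 infected
Step 4: +2 new -> 23 infected
Step 5: +2 new -> 25 infected
Step 6: +2 new -> 27 infected
Step 7: +2 new -> 29 infected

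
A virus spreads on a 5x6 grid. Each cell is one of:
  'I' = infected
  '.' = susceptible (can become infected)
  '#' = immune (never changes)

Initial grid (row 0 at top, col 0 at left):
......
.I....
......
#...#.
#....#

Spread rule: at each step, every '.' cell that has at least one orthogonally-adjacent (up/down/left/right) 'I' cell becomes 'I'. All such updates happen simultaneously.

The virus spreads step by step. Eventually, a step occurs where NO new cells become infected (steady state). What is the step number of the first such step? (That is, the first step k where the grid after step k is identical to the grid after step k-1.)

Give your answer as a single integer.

Step 0 (initial): 1 infected
Step 1: +4 new -> 5 infected
Step 2: +6 new -> 11 infected
Step 3: +5 new -> 16 infected
Step 4: +5 new -> 21 infected
Step 5: +3 new -> 24 infected
Step 6: +2 new -> 26 infected
Step 7: +0 new -> 26 infected

Answer: 7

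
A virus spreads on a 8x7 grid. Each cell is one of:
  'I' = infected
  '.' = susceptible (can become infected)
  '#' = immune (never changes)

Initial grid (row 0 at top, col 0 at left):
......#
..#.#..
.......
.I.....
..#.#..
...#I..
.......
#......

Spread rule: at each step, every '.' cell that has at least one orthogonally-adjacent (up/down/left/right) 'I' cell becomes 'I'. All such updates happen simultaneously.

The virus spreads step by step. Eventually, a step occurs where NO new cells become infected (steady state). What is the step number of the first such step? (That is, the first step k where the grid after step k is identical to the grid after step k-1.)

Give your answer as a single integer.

Answer: 7

Derivation:
Step 0 (initial): 2 infected
Step 1: +6 new -> 8 infected
Step 2: +11 new -> 19 infected
Step 3: +14 new -> 33 infected
Step 4: +10 new -> 43 infected
Step 5: +3 new -> 46 infected
Step 6: +3 new -> 49 infected
Step 7: +0 new -> 49 infected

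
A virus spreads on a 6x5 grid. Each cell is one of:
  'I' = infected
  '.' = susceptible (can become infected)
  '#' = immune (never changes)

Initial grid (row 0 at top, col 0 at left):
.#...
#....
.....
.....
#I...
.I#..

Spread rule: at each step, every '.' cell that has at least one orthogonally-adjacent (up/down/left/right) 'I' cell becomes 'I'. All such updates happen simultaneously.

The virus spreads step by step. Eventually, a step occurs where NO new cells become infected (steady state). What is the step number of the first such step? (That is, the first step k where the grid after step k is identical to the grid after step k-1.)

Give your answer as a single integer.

Answer: 8

Derivation:
Step 0 (initial): 2 infected
Step 1: +3 new -> 5 infected
Step 2: +4 new -> 9 infected
Step 3: +6 new -> 15 infected
Step 4: +4 new -> 19 infected
Step 5: +3 new -> 22 infected
Step 6: +2 new -> 24 infected
Step 7: +1 new -> 25 infected
Step 8: +0 new -> 25 infected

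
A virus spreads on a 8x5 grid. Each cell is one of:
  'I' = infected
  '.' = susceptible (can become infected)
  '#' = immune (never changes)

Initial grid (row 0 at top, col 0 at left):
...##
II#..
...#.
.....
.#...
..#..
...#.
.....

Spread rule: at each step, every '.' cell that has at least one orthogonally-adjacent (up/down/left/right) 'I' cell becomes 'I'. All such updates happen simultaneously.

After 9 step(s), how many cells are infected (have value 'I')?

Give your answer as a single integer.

Step 0 (initial): 2 infected
Step 1: +4 new -> 6 infected
Step 2: +4 new -> 10 infected
Step 3: +2 new -> 12 infected
Step 4: +3 new -> 15 infected
Step 5: +4 new -> 19 infected
Step 6: +5 new -> 24 infected
Step 7: +4 new -> 28 infected
Step 8: +3 new -> 31 infected
Step 9: +2 new -> 33 infected

Answer: 33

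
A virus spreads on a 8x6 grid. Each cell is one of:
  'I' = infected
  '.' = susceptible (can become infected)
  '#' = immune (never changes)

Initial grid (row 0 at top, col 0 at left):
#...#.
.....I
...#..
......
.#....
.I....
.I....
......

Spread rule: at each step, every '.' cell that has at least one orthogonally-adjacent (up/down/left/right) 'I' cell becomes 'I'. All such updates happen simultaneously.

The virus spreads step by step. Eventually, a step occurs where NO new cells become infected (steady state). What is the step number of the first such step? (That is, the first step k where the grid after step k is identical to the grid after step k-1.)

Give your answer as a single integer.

Step 0 (initial): 3 infected
Step 1: +8 new -> 11 infected
Step 2: +9 new -> 20 infected
Step 3: +10 new -> 30 infected
Step 4: +10 new -> 40 infected
Step 5: +4 new -> 44 infected
Step 6: +0 new -> 44 infected

Answer: 6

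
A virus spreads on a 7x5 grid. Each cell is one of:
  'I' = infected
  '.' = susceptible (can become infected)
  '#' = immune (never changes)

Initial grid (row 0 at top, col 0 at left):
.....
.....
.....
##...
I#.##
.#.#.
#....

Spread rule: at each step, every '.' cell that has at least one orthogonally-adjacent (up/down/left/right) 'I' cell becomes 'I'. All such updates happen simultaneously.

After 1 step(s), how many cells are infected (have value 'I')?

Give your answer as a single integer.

Answer: 2

Derivation:
Step 0 (initial): 1 infected
Step 1: +1 new -> 2 infected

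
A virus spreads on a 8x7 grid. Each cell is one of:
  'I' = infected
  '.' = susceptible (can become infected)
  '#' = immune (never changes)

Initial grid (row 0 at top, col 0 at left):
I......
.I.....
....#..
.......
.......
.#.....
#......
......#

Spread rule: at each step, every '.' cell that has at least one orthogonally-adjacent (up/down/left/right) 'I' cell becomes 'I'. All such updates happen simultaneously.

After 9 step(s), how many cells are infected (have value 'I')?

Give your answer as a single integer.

Step 0 (initial): 2 infected
Step 1: +4 new -> 6 infected
Step 2: +5 new -> 11 infected
Step 3: +6 new -> 17 infected
Step 4: +5 new -> 22 infected
Step 5: +7 new -> 29 infected
Step 6: +6 new -> 35 infected
Step 7: +6 new -> 41 infected
Step 8: +5 new -> 46 infected
Step 9: +4 new -> 50 infected

Answer: 50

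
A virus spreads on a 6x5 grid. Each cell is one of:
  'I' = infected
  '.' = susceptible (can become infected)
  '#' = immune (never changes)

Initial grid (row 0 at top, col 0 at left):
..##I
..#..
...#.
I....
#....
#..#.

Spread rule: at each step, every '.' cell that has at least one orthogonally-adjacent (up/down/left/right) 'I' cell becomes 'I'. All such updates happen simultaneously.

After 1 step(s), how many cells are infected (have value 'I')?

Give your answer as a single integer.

Answer: 5

Derivation:
Step 0 (initial): 2 infected
Step 1: +3 new -> 5 infected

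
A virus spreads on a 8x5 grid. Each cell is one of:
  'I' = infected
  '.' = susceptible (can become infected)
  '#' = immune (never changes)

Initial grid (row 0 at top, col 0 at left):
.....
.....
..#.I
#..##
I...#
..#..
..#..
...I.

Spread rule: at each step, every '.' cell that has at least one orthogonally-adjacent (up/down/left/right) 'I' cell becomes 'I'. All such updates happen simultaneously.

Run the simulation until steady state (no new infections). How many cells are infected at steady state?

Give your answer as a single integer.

Step 0 (initial): 3 infected
Step 1: +7 new -> 10 infected
Step 2: +9 new -> 19 infected
Step 3: +8 new -> 27 infected
Step 4: +3 new -> 30 infected
Step 5: +2 new -> 32 infected
Step 6: +1 new -> 33 infected
Step 7: +0 new -> 33 infected

Answer: 33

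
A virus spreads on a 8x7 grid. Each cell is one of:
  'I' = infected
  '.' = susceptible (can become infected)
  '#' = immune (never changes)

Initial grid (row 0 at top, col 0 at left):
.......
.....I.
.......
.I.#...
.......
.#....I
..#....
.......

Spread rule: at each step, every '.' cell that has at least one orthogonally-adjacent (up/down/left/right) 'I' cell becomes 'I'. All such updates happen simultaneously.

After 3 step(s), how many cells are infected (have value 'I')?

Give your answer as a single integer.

Answer: 43

Derivation:
Step 0 (initial): 3 infected
Step 1: +11 new -> 14 infected
Step 2: +16 new -> 30 infected
Step 3: +13 new -> 43 infected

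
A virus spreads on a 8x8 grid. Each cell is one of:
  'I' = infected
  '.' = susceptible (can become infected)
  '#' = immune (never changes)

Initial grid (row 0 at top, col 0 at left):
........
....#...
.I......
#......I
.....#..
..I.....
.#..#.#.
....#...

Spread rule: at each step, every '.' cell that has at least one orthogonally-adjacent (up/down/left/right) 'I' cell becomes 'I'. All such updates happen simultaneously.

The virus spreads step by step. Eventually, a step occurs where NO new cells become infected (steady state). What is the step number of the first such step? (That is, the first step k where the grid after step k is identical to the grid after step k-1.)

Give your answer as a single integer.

Step 0 (initial): 3 infected
Step 1: +11 new -> 14 infected
Step 2: +16 new -> 30 infected
Step 3: +17 new -> 47 infected
Step 4: +6 new -> 53 infected
Step 5: +4 new -> 57 infected
Step 6: +0 new -> 57 infected

Answer: 6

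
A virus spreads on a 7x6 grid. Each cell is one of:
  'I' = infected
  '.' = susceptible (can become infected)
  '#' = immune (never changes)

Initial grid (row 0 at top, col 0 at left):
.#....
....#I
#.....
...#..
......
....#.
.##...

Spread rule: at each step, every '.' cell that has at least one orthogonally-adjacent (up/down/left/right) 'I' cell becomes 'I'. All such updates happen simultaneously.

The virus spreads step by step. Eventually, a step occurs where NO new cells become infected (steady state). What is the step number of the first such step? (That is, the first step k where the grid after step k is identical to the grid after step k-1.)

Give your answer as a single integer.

Step 0 (initial): 1 infected
Step 1: +2 new -> 3 infected
Step 2: +3 new -> 6 infected
Step 3: +4 new -> 10 infected
Step 4: +5 new -> 15 infected
Step 5: +5 new -> 20 infected
Step 6: +5 new -> 25 infected
Step 7: +5 new -> 30 infected
Step 8: +3 new -> 33 infected
Step 9: +1 new -> 34 infected
Step 10: +1 new -> 35 infected
Step 11: +0 new -> 35 infected

Answer: 11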